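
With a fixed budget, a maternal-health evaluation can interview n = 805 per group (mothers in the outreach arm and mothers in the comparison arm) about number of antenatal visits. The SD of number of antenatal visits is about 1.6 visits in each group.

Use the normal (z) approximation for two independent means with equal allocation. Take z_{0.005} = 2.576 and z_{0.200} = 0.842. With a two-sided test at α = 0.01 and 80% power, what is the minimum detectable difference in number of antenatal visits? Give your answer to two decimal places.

Minimum detectable difference ≈ 0.27 visits

δ = (z_{α/2} + z_β) · √((σ₁²+σ₂²)/n)
  = (2.576 + 0.842) · √(5.12/805)
  = 3.418 · √0.00636
  = 3.418 · 0.0798
  = 0.2726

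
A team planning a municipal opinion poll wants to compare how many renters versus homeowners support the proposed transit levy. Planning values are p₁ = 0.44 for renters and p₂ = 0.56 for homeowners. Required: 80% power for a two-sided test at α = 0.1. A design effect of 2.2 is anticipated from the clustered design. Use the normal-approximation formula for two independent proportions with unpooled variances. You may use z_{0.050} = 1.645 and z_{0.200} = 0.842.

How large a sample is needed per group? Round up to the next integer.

n = (z_{α/2} + z_β)² · [p₁(1−p₁) + p₂(1−p₂)] / (p₁ − p₂)²
  = (1.645 + 0.842)² · (0.44·0.56 + 0.56·0.44) / (-0.12)²
  = (2.487)² · (0.2464 + 0.2464) / 0.0144
  = 6.1852 · 0.4928 / 0.0144
  = 211.67
Design effect: 2.2 × 211.67 = 465.67.
Round up → n = 466 per group.

n = 466 per group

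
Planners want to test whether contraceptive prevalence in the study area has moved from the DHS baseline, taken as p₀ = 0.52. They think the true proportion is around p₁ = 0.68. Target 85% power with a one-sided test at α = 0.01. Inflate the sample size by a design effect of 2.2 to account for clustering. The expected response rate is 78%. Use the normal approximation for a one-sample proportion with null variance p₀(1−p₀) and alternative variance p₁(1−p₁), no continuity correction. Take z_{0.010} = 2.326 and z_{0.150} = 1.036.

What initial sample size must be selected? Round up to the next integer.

n = 299

n = [z_α·√(p₀q₀) + z_β·√(p₁q₁)]² / (p₁ − p₀)²
  = [2.326·√(0.52·0.48) + 1.036·√(0.68·0.32)]² / (0.16)²
  = [2.326·0.4996 + 1.036·0.4665]² / 0.0256
  = [1.6453]² / 0.0256
  = 105.75
Design effect: 2.2 × 105.75 = 232.64.
Adjust for 78% response: 232.64 / 0.78 = 298.26.
Round up → n = 299.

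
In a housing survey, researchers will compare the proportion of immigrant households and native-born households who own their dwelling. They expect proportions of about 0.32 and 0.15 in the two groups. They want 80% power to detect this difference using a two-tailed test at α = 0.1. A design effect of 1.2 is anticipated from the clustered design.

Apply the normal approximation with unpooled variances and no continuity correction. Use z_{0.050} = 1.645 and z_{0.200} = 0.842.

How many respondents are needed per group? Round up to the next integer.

n = 89 per group

n = (z_{α/2} + z_β)² · [p₁(1−p₁) + p₂(1−p₂)] / (p₁ − p₂)²
  = (1.645 + 0.842)² · (0.32·0.68 + 0.15·0.85) / (0.17)²
  = (2.487)² · (0.2176 + 0.1275) / 0.0289
  = 6.1852 · 0.3451 / 0.0289
  = 73.86
Design effect: 1.2 × 73.86 = 88.63.
Round up → n = 89 per group.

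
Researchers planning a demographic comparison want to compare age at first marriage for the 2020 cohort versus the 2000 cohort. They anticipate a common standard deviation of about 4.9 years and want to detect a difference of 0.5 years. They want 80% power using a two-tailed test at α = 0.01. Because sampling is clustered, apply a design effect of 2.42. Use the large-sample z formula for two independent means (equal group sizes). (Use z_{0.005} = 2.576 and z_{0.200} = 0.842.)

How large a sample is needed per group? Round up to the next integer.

n = 5431 per group

n = (z_{α/2} + z_β)² · (σ₁² + σ₂²) / δ²
  = (2.576 + 0.842)² · (2·4.9² = 48.02) / 0.5²
  = 11.6827 · 48.02 / 0.25
  = 2244.02
Design effect: 2.42 × 2244.02 = 5430.52.
Round up → n = 5431 per group.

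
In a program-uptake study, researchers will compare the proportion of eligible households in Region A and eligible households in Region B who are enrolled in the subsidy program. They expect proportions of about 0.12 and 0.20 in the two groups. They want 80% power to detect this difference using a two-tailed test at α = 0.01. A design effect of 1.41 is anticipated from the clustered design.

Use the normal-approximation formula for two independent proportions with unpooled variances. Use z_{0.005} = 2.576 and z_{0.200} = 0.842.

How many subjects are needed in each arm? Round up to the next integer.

n = (z_{α/2} + z_β)² · [p₁(1−p₁) + p₂(1−p₂)] / (p₁ − p₂)²
  = (2.576 + 0.842)² · (0.12·0.88 + 0.20·0.80) / (-0.08)²
  = (3.418)² · (0.1056 + 0.1600) / 0.0064
  = 11.6827 · 0.2656 / 0.0064
  = 484.83
Design effect: 1.41 × 484.83 = 683.61.
Round up → n = 684 per group.

n = 684 per group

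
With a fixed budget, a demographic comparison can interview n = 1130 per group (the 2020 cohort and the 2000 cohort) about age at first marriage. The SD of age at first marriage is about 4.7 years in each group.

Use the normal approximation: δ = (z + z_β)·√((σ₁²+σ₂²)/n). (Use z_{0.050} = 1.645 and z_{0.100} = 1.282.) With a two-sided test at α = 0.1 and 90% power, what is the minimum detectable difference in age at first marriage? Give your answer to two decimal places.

Minimum detectable difference ≈ 0.58 years

δ = (z_{α/2} + z_β) · √((σ₁²+σ₂²)/n)
  = (1.645 + 1.282) · √(44.18/1130)
  = 2.927 · √0.0391
  = 2.927 · 0.1977
  = 0.5788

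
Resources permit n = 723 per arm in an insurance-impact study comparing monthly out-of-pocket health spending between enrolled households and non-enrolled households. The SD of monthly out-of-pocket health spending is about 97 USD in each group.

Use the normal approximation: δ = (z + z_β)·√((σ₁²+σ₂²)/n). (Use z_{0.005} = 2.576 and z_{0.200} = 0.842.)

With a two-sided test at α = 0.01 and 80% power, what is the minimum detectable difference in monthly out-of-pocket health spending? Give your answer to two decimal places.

δ = (z_{α/2} + z_β) · √((σ₁²+σ₂²)/n)
  = (2.576 + 0.842) · √(18818/723)
  = 3.418 · √26.0277
  = 3.418 · 5.1017
  = 17.4377

Minimum detectable difference ≈ 17.44 USD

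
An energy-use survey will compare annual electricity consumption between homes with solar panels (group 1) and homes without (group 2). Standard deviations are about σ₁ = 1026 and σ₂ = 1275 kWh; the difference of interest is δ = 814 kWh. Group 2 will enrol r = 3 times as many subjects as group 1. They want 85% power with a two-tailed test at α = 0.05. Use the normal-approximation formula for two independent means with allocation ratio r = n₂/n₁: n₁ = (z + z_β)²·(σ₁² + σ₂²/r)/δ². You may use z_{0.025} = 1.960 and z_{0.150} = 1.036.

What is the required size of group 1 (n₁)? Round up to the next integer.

n₁ = (z_{α/2} + z_β)² · (σ₁² + σ₂²/r) / δ²
   = (1.960 + 1.036)² · (1026² + 1275²/3) / 814²
   = 8.9760 · (1052676 + 541875) / 662596
   = 8.9760 · 1594551 / 662596
   = 21.60
Round up → n₁ = 22; n₂ = r·n₁ = 3 × 22 = 66.

n₁ = 22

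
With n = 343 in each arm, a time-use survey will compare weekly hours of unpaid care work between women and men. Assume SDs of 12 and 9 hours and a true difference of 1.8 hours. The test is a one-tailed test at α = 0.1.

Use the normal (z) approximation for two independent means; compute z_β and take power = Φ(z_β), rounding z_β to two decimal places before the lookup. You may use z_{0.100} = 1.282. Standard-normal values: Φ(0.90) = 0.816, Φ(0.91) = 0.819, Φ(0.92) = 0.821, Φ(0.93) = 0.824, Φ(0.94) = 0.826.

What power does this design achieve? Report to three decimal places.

Power ≈ 0.826

z_β = δ·√(n/(σ₁²+σ₂²)) − z_α
    = 1.8 · √(343/225) − 1.282
    = 1.8 · 1.23468 − 1.282
    = 2.2224 − 1.282 = 0.9404 → 0.94
Power = Φ(0.94) = 0.826.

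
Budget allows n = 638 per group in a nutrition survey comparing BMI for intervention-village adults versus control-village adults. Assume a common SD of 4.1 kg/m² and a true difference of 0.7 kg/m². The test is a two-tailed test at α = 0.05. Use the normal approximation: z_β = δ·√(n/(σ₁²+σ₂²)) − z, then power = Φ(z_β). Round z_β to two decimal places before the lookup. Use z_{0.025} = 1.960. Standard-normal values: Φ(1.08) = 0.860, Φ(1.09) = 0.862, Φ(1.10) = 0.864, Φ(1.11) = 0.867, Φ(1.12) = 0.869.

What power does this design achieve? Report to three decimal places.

Power ≈ 0.862

z_β = δ·√(n/(σ₁²+σ₂²)) − z_{α/2}
    = 0.7 · √(638/33.62) − 1.960
    = 0.7 · 4.35624 − 1.960
    = 3.0494 − 1.960 = 1.0894 → 1.09
Power = Φ(1.09) = 0.862.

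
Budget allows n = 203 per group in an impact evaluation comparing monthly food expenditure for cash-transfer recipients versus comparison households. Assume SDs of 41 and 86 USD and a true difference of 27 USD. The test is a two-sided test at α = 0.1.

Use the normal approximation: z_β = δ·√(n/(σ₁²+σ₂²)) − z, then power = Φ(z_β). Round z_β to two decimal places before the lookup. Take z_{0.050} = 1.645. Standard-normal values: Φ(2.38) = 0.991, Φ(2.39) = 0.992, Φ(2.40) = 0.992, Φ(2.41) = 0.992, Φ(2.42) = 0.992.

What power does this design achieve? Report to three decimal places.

Power ≈ 0.992

z_β = δ·√(n/(σ₁²+σ₂²)) − z_{α/2}
    = 27 · √(203/9077) − 1.645
    = 27 · 0.14955 − 1.645
    = 4.0378 − 1.645 = 2.3928 → 2.39
Power = Φ(2.39) = 0.992.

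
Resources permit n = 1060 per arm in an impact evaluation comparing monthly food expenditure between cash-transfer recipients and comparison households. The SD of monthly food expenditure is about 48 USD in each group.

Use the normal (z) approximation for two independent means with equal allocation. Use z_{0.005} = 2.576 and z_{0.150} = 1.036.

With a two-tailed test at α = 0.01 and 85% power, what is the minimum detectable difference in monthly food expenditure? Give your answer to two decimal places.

Minimum detectable difference ≈ 7.53 USD

δ = (z_{α/2} + z_β) · √((σ₁²+σ₂²)/n)
  = (2.576 + 1.036) · √(4608/1060)
  = 3.612 · √4.3472
  = 3.612 · 2.0850
  = 7.5310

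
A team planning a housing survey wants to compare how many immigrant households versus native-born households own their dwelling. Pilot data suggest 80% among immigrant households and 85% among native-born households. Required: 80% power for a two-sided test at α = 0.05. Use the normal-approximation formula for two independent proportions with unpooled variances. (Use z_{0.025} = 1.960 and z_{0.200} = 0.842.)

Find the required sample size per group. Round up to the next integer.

n = (z_{α/2} + z_β)² · [p₁(1−p₁) + p₂(1−p₂)] / (p₁ − p₂)²
  = (1.960 + 0.842)² · (0.80·0.20 + 0.85·0.15) / (-0.05)²
  = (2.802)² · (0.1600 + 0.1275) / 0.0025
  = 7.8512 · 0.2875 / 0.0025
  = 902.89
Round up → n = 903 per group.

n = 903 per group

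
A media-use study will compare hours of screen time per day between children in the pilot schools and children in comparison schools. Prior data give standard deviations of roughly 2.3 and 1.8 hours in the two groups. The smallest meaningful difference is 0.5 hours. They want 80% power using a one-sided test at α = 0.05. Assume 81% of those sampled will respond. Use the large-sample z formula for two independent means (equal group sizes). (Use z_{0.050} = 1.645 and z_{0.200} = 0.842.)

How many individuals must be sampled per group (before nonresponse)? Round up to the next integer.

n = (z_α + z_β)² · (σ₁² + σ₂²) / δ²
  = (1.645 + 0.842)² · (2.3² + 1.8² = 8.53) / 0.5²
  = 6.1852 · 8.53 / 0.25
  = 211.04
Adjust for 81% response: 211.04 / 0.81 = 260.54.
Round up → n = 261 per group.

n = 261 per group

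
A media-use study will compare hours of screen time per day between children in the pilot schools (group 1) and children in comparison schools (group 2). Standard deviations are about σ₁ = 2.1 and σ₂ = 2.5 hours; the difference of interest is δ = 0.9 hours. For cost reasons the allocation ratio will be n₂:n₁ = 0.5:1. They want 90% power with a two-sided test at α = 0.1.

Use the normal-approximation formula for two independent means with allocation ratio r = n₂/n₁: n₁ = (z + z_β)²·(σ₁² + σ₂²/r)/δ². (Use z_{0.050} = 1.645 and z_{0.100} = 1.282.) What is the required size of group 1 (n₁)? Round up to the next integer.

n₁ = (z_{α/2} + z_β)² · (σ₁² + σ₂²/r) / δ²
   = (1.645 + 1.282)² · (2.1² + 2.5²/0.5) / 0.9²
   = 8.5673 · (4.41 + 12.5) / 0.81
   = 8.5673 · 16.91 / 0.81
   = 178.86
Round up → n₁ = 179; n₂ = r·n₁ = 0.5 × 179 = 90.

n₁ = 179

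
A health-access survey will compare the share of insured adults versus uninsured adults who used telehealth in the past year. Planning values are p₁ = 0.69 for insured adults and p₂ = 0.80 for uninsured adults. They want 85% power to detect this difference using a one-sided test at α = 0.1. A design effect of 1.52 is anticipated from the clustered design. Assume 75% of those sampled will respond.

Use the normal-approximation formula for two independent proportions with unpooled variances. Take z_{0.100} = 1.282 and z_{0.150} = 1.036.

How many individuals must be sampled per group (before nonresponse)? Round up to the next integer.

n = (z_α + z_β)² · [p₁(1−p₁) + p₂(1−p₂)] / (p₁ − p₂)²
  = (1.282 + 1.036)² · (0.69·0.31 + 0.80·0.20) / (-0.11)²
  = (2.318)² · (0.2139 + 0.1600) / 0.0121
  = 5.3731 · 0.3739 / 0.0121
  = 166.03
Design effect: 1.52 × 166.03 = 252.37.
Adjust for 75% response: 252.37 / 0.75 = 336.50.
Round up → n = 337 per group.

n = 337 per group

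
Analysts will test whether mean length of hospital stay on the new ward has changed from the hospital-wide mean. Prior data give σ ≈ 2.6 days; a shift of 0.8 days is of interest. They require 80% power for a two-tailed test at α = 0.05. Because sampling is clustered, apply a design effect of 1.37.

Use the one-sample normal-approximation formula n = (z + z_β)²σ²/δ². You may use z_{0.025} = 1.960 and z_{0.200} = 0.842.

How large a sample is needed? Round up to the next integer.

n = (z_{α/2} + z_β)² · σ² / δ²
  = (1.960 + 0.842)² · 2.6² / 0.8²
  = 7.8512 · 6.76 / 0.64
  = 82.93
Design effect: 1.37 × 82.93 = 113.61.
Round up → n = 114.

n = 114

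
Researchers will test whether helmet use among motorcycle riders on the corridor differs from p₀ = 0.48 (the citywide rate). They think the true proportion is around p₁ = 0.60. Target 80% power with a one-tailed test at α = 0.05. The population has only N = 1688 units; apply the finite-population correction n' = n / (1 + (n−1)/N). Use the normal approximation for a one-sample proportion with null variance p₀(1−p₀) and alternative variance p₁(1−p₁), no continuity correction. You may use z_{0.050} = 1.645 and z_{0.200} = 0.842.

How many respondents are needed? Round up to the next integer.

n = 100

n = [z_α·√(p₀q₀) + z_β·√(p₁q₁)]² / (p₁ − p₀)²
  = [1.645·√(0.48·0.52) + 0.842·√(0.60·0.40)]² / (0.12)²
  = [1.645·0.4996 + 0.842·0.4899]² / 0.0144
  = [1.2343]² / 0.0144
  = 105.80
Finite-population correction (N = 1688): 105.80 / (1 + (105.80 − 1)/1688) = 99.62.
Round up → n = 100.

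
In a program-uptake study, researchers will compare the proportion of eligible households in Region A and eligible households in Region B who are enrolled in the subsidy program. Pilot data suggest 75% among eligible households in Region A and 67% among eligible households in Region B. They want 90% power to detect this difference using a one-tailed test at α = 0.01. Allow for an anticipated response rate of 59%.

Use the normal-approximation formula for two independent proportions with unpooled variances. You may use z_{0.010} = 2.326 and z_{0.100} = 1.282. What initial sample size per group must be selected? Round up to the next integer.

n = 1409 per group

n = (z_α + z_β)² · [p₁(1−p₁) + p₂(1−p₂)] / (p₁ − p₂)²
  = (2.326 + 1.282)² · (0.75·0.25 + 0.67·0.33) / (0.08)²
  = (3.608)² · (0.1875 + 0.2211) / 0.0064
  = 13.0177 · 0.4086 / 0.0064
  = 831.10
Adjust for 59% response: 831.10 / 0.59 = 1408.64.
Round up → n = 1409 per group.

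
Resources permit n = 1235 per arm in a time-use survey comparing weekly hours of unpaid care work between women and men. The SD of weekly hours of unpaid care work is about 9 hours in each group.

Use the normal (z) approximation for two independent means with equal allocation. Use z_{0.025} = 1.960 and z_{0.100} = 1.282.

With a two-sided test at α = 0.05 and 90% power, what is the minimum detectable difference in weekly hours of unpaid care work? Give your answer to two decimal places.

Minimum detectable difference ≈ 1.17 hours

δ = (z_{α/2} + z_β) · √((σ₁²+σ₂²)/n)
  = (1.960 + 1.282) · √(162/1235)
  = 3.242 · √0.13117
  = 3.242 · 0.3622
  = 1.1742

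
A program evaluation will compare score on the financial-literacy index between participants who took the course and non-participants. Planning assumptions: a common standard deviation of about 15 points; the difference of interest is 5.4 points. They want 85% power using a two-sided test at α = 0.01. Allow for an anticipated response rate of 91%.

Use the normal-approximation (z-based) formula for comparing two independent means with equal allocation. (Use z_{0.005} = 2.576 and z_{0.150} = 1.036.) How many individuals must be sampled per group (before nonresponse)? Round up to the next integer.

n = 222 per group

n = (z_{α/2} + z_β)² · (σ₁² + σ₂²) / δ²
  = (2.576 + 1.036)² · (2·15² = 450) / 5.4²
  = 13.0465 · 450 / 29.16
  = 201.34
Adjust for 91% response: 201.34 / 0.91 = 221.25.
Round up → n = 222 per group.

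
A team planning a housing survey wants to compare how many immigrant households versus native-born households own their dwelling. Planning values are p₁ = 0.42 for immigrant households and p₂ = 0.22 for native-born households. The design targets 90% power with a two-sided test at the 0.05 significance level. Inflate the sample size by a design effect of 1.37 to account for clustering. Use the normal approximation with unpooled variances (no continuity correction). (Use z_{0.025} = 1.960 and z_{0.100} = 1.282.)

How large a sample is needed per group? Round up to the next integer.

n = 150 per group

n = (z_{α/2} + z_β)² · [p₁(1−p₁) + p₂(1−p₂)] / (p₁ − p₂)²
  = (1.960 + 1.282)² · (0.42·0.58 + 0.22·0.78) / (0.20)²
  = (3.242)² · (0.2436 + 0.1716) / 0.0400
  = 10.5106 · 0.4152 / 0.0400
  = 109.10
Design effect: 1.37 × 109.10 = 149.47.
Round up → n = 150 per group.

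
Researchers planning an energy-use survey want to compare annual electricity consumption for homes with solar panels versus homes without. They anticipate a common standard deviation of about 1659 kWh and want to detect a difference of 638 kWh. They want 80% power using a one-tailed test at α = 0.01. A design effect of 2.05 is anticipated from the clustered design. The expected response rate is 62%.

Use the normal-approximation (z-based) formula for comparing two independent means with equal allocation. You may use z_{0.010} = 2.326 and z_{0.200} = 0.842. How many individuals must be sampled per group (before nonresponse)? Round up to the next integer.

n = 449 per group

n = (z_α + z_β)² · (σ₁² + σ₂²) / δ²
  = (2.326 + 0.842)² · (2·1659² = 5504562) / 638²
  = 10.0362 · 5504562 / 407044
  = 135.72
Design effect: 2.05 × 135.72 = 278.23.
Adjust for 62% response: 278.23 / 0.62 = 448.76.
Round up → n = 449 per group.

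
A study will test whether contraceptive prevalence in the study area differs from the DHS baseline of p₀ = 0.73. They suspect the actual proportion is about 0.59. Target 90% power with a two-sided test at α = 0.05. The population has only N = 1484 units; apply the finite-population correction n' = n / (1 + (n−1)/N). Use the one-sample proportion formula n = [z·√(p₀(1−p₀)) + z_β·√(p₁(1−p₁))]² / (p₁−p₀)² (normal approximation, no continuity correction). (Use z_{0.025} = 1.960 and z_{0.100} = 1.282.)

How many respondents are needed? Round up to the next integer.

n = 107

n = [z_{α/2}·√(p₀q₀) + z_β·√(p₁q₁)]² / (p₁ − p₀)²
  = [1.960·√(0.73·0.27) + 1.282·√(0.59·0.41)]² / (-0.14)²
  = [1.960·0.4440 + 1.282·0.4918]² / 0.0196
  = [1.5007]² / 0.0196
  = 114.90
Finite-population correction (N = 1484): 114.90 / (1 + (114.90 − 1)/1484) = 106.71.
Round up → n = 107.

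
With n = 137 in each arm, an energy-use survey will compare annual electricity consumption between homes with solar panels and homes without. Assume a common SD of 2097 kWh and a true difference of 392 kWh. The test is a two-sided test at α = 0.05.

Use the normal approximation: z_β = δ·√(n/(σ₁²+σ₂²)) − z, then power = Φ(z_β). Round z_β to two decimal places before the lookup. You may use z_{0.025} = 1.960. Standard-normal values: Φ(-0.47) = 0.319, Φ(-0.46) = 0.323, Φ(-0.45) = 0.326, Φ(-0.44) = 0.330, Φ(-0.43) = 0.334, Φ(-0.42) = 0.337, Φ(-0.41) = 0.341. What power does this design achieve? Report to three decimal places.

z_β = δ·√(n/(σ₁²+σ₂²)) − z_{α/2}
    = 392 · √(137/8794818) − 1.960
    = 392 · 0.00395 − 1.960
    = 1.5472 − 1.960 = -0.4128 → -0.41
Power = Φ(-0.41) = 0.341.

Power ≈ 0.341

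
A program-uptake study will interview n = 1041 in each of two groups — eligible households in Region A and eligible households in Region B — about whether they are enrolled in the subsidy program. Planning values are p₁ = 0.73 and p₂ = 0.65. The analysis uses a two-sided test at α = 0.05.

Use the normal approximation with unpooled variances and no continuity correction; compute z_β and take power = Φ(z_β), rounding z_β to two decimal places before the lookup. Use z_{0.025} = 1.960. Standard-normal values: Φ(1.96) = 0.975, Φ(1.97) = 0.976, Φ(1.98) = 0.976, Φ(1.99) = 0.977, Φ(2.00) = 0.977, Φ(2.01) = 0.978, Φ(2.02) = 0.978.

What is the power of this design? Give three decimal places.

z_β = |p₁−p₂|·√(n/[p₁q₁+p₂q₂]) − z_{α/2}
    = 0.08 · √(1041/0.4246) − 1.960
    = 0.08 · 49.5148 − 1.960
    = 3.9612 − 1.960 = 2.0012 → 2.00
Power = Φ(2.00) = 0.977.

Power ≈ 0.977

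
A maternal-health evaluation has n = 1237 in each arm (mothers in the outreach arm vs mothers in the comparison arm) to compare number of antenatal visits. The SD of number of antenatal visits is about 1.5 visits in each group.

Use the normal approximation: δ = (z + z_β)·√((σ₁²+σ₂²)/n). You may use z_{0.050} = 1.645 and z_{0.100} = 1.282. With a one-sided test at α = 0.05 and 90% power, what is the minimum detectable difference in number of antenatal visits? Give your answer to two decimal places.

Minimum detectable difference ≈ 0.18 visits

δ = (z_α + z_β) · √((σ₁²+σ₂²)/n)
  = (1.645 + 1.282) · √(4.5/1237)
  = 2.927 · √0.00364
  = 2.927 · 0.0603
  = 0.1765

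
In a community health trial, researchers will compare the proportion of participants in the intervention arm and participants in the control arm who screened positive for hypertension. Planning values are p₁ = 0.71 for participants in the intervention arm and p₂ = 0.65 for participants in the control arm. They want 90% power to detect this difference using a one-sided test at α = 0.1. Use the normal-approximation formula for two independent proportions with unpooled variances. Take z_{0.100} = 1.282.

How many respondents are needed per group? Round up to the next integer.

n = 792 per group

n = (z_α + z_β)² · [p₁(1−p₁) + p₂(1−p₂)] / (p₁ − p₂)²
  = (1.282 + 1.282)² · (0.71·0.29 + 0.65·0.35) / (0.06)²
  = (2.564)² · (0.2059 + 0.2275) / 0.0036
  = 6.5741 · 0.4334 / 0.0036
  = 791.45
Round up → n = 792 per group.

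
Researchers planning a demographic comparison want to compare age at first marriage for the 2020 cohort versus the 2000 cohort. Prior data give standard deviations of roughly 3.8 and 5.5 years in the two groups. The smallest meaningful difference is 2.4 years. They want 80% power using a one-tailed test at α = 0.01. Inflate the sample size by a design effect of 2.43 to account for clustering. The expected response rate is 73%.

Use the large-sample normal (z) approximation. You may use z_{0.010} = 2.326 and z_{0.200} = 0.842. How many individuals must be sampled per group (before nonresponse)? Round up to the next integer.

n = 260 per group

n = (z_α + z_β)² · (σ₁² + σ₂²) / δ²
  = (2.326 + 0.842)² · (3.8² + 5.5² = 44.69) / 2.4²
  = 10.0362 · 44.69 / 5.76
  = 77.87
Design effect: 2.43 × 77.87 = 189.22.
Adjust for 73% response: 189.22 / 0.73 = 259.20.
Round up → n = 260 per group.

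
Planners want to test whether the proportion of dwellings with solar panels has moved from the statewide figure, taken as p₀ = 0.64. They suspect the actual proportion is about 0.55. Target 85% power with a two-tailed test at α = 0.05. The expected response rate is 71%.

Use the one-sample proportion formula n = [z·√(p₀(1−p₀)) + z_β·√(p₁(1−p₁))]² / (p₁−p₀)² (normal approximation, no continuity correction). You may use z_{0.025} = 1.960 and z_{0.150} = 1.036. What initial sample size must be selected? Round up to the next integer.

n = [z_{α/2}·√(p₀q₀) + z_β·√(p₁q₁)]² / (p₁ − p₀)²
  = [1.960·√(0.64·0.36) + 1.036·√(0.55·0.45)]² / (-0.09)²
  = [1.960·0.4800 + 1.036·0.4975]² / 0.0081
  = [1.4562]² / 0.0081
  = 261.79
Adjust for 71% response: 261.79 / 0.71 = 368.72.
Round up → n = 369.

n = 369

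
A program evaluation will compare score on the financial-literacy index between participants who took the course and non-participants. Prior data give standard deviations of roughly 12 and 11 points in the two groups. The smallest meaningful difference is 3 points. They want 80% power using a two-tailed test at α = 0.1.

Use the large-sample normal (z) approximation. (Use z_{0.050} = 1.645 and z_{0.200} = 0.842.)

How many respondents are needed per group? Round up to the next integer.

n = (z_{α/2} + z_β)² · (σ₁² + σ₂²) / δ²
  = (1.645 + 0.842)² · (12² + 11² = 265) / 3²
  = 6.1852 · 265 / 9
  = 182.12
Round up → n = 183 per group.

n = 183 per group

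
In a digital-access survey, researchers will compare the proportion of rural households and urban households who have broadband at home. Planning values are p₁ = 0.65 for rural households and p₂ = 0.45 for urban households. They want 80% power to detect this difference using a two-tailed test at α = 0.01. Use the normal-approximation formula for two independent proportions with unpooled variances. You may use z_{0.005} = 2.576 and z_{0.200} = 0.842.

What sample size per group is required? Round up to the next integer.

n = 139 per group

n = (z_{α/2} + z_β)² · [p₁(1−p₁) + p₂(1−p₂)] / (p₁ − p₂)²
  = (2.576 + 0.842)² · (0.65·0.35 + 0.45·0.55) / (0.20)²
  = (3.418)² · (0.2275 + 0.2475) / 0.0400
  = 11.6827 · 0.4750 / 0.0400
  = 138.73
Round up → n = 139 per group.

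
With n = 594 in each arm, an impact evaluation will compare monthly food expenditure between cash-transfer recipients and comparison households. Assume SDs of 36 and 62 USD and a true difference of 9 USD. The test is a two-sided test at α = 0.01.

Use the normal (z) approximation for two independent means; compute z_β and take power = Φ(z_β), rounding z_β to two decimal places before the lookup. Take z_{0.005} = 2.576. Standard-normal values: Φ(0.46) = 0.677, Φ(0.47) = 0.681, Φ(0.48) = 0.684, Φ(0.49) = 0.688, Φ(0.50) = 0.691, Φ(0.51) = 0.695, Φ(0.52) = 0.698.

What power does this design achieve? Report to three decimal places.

Power ≈ 0.684

z_β = δ·√(n/(σ₁²+σ₂²)) − z_{α/2}
    = 9 · √(594/5140) − 2.576
    = 9 · 0.33995 − 2.576
    = 3.0595 − 2.576 = 0.4835 → 0.48
Power = Φ(0.48) = 0.684.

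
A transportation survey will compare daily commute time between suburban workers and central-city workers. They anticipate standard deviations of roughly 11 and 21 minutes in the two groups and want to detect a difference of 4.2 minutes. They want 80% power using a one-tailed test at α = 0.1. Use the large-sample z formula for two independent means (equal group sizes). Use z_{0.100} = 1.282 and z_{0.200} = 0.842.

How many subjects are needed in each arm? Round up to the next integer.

n = (z_α + z_β)² · (σ₁² + σ₂²) / δ²
  = (1.282 + 0.842)² · (11² + 21² = 562) / 4.2²
  = 4.5114 · 562 / 17.64
  = 143.73
Round up → n = 144 per group.

n = 144 per group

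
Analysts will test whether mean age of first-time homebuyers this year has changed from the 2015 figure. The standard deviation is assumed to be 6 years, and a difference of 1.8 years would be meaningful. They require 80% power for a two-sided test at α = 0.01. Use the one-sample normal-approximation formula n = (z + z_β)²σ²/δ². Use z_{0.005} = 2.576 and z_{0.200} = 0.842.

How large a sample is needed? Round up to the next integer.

n = (z_{α/2} + z_β)² · σ² / δ²
  = (2.576 + 0.842)² · 6² / 1.8²
  = 11.6827 · 36 / 3.24
  = 129.81
Round up → n = 130.

n = 130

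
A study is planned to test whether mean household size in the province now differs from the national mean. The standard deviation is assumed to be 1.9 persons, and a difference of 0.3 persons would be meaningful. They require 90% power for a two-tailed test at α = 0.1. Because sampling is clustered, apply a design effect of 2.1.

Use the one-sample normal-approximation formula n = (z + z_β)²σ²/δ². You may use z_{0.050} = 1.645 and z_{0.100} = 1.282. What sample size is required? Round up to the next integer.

n = 722

n = (z_{α/2} + z_β)² · σ² / δ²
  = (1.645 + 1.282)² · 1.9² / 0.3²
  = 8.5673 · 3.61 / 0.09
  = 343.65
Design effect: 2.1 × 343.65 = 721.65.
Round up → n = 722.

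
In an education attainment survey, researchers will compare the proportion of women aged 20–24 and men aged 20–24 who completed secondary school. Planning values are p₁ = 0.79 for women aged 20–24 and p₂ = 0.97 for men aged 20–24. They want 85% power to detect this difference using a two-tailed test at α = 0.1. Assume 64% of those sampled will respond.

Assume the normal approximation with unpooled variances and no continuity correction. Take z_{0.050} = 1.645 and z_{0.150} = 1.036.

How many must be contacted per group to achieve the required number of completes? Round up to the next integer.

n = (z_{α/2} + z_β)² · [p₁(1−p₁) + p₂(1−p₂)] / (p₁ − p₂)²
  = (1.645 + 1.036)² · (0.79·0.21 + 0.97·0.03) / (-0.18)²
  = (2.681)² · (0.1659 + 0.0291) / 0.0324
  = 7.1878 · 0.1950 / 0.0324
  = 43.26
Adjust for 64% response: 43.26 / 0.64 = 67.59.
Round up → n = 68 per group.

n = 68 per group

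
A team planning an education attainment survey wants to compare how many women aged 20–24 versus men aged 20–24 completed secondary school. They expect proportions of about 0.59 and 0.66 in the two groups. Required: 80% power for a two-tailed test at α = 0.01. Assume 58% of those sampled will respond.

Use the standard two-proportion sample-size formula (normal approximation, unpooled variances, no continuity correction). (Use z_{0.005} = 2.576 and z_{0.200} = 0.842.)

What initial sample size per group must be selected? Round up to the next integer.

n = (z_{α/2} + z_β)² · [p₁(1−p₁) + p₂(1−p₂)] / (p₁ − p₂)²
  = (2.576 + 0.842)² · (0.59·0.41 + 0.66·0.34) / (-0.07)²
  = (3.418)² · (0.2419 + 0.2244) / 0.0049
  = 11.6827 · 0.4663 / 0.0049
  = 1111.77
Adjust for 58% response: 1111.77 / 0.58 = 1916.84.
Round up → n = 1917 per group.

n = 1917 per group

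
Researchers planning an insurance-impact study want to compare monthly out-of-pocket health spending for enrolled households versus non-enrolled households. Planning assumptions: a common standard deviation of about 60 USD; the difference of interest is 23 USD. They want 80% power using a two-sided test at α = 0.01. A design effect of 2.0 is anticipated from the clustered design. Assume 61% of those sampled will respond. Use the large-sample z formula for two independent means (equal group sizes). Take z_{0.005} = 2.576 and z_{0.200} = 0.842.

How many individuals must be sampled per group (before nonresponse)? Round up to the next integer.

n = 522 per group

n = (z_{α/2} + z_β)² · (σ₁² + σ₂²) / δ²
  = (2.576 + 0.842)² · (2·60² = 7200) / 23²
  = 11.6827 · 7200 / 529
  = 159.01
Design effect: 2.0 × 159.01 = 318.02.
Adjust for 61% response: 318.02 / 0.61 = 521.34.
Round up → n = 522 per group.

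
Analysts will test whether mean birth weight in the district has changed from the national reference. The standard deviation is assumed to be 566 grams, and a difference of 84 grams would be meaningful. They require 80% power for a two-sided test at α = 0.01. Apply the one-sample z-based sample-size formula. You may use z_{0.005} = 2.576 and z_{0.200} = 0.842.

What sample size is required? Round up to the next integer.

n = (z_{α/2} + z_β)² · σ² / δ²
  = (2.576 + 0.842)² · 566² / 84²
  = 11.6827 · 320356 / 7056
  = 530.42
Round up → n = 531.

n = 531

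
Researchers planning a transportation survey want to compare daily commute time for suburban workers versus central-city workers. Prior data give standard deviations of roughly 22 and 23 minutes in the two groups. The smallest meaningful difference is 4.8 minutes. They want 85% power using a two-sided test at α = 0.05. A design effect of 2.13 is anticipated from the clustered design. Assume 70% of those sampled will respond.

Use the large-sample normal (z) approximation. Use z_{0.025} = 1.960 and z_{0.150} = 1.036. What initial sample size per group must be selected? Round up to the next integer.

n = (z_{α/2} + z_β)² · (σ₁² + σ₂²) / δ²
  = (1.960 + 1.036)² · (22² + 23² = 1013) / 4.8²
  = 8.9760 · 1013 / 23.04
  = 394.65
Design effect: 2.13 × 394.65 = 840.60.
Adjust for 70% response: 840.60 / 0.70 = 1200.86.
Round up → n = 1201 per group.

n = 1201 per group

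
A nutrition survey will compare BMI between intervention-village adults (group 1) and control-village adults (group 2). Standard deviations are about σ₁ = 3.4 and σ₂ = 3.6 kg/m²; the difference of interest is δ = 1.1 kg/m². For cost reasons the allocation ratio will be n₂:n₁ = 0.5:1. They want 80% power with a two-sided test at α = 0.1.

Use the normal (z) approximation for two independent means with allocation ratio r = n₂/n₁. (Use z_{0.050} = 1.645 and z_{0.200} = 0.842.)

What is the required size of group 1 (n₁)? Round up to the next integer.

n₁ = (z_{α/2} + z_β)² · (σ₁² + σ₂²/r) / δ²
   = (1.645 + 0.842)² · (3.4² + 3.6²/0.5) / 1.1²
   = 6.1852 · (11.56 + 25.92) / 1.21
   = 6.1852 · 37.48 / 1.21
   = 191.59
Round up → n₁ = 192; n₂ = r·n₁ = 0.5 × 192 = 96.

n₁ = 192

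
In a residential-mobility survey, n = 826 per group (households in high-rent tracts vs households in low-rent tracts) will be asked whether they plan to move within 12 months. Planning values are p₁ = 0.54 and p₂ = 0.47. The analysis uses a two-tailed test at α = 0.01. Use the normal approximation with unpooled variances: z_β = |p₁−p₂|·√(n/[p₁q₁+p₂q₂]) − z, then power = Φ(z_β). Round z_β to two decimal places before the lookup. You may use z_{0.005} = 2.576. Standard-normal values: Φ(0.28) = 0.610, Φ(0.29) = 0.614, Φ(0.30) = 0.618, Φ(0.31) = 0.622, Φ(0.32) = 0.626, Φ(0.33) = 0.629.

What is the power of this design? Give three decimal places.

Power ≈ 0.610

z_β = |p₁−p₂|·√(n/[p₁q₁+p₂q₂]) − z_{α/2}
    = 0.07 · √(826/0.4975) − 2.576
    = 0.07 · 40.7468 − 2.576
    = 2.8523 − 2.576 = 0.2763 → 0.28
Power = Φ(0.28) = 0.610.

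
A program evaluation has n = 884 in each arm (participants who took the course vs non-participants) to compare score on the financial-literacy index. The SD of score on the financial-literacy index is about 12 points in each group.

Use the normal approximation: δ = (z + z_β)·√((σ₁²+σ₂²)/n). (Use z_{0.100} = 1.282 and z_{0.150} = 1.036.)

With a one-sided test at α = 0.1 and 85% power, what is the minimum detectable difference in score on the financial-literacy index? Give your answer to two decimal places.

Minimum detectable difference ≈ 1.32 points

δ = (z_α + z_β) · √((σ₁²+σ₂²)/n)
  = (1.282 + 1.036) · √(288/884)
  = 2.318 · √0.32579
  = 2.318 · 0.5708
  = 1.3231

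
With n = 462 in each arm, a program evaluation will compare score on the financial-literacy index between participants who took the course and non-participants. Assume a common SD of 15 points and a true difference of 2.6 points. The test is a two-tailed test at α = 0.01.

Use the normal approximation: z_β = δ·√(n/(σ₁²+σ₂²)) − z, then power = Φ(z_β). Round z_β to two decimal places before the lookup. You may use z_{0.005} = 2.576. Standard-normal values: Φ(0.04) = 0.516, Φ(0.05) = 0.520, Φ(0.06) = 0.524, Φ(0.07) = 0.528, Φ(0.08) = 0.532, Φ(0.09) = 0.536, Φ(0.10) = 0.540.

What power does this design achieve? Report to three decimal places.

z_β = δ·√(n/(σ₁²+σ₂²)) − z_{α/2}
    = 2.6 · √(462/450) − 2.576
    = 2.6 · 1.01325 − 2.576
    = 2.6344 − 2.576 = 0.0584 → 0.06
Power = Φ(0.06) = 0.524.

Power ≈ 0.524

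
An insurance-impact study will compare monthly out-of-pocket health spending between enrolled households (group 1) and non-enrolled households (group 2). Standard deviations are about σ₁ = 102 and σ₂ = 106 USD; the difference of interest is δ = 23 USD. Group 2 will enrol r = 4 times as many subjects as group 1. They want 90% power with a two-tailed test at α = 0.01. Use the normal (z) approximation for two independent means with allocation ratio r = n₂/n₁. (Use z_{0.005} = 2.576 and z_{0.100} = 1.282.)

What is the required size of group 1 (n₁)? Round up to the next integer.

n₁ = 372

n₁ = (z_{α/2} + z_β)² · (σ₁² + σ₂²/r) / δ²
   = (2.576 + 1.282)² · (102² + 106²/4) / 23²
   = 14.8842 · (10404 + 2809) / 529
   = 14.8842 · 13213 / 529
   = 371.77
Round up → n₁ = 372; n₂ = r·n₁ = 4 × 372 = 1488.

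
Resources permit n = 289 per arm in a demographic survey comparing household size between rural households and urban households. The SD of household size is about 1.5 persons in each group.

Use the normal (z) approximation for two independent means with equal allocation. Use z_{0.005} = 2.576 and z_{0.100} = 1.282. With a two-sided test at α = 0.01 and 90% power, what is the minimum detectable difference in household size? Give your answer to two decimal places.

Minimum detectable difference ≈ 0.48 persons

δ = (z_{α/2} + z_β) · √((σ₁²+σ₂²)/n)
  = (2.576 + 1.282) · √(4.5/289)
  = 3.858 · √0.01557
  = 3.858 · 0.1248
  = 0.4814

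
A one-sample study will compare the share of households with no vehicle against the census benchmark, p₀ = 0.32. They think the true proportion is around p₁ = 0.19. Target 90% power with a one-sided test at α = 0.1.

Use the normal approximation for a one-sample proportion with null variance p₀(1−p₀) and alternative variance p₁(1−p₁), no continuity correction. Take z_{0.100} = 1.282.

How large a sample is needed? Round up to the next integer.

n = [z_α·√(p₀q₀) + z_β·√(p₁q₁)]² / (p₁ − p₀)²
  = [1.282·√(0.32·0.68) + 1.282·√(0.19·0.81)]² / (-0.13)²
  = [1.282·0.4665 + 1.282·0.3923]² / 0.0169
  = [1.1010]² / 0.0169
  = 71.72
Round up → n = 72.

n = 72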